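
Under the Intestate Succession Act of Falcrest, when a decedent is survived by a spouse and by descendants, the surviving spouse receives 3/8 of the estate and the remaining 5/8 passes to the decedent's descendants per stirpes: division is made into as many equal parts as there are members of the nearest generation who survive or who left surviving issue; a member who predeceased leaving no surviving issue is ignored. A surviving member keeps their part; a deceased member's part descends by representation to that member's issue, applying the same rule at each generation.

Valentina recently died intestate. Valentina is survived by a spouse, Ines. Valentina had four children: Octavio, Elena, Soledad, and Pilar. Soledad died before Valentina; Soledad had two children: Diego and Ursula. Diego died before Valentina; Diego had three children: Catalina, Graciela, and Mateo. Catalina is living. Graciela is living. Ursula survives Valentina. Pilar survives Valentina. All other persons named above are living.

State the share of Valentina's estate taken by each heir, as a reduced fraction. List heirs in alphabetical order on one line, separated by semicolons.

Catalina 5/192; Elena 5/32; Graciela 5/192; Ines 3/8; Mateo 5/192; Octavio 5/32; Pilar 5/32; Ursula 5/64

Ines, as surviving spouse, takes 3/8.
The remaining 5/8 passes to Valentina's descendants per stirpes.
The 5/8 is divided into 4 equal shares of 5/32 among Octavio, Elena, Soledad, Pilar.
Octavio is living and takes 5/32.
Elena is living and takes 5/32.
Soledad predeceased; the 5/32 allotted to Soledad's branch passes to Soledad's issue by representation.
The 5/32 is divided into 2 equal shares of 5/64 among Diego, Ursula.
Diego predeceased; the 5/64 allotted to Diego's branch passes to Diego's issue by representation.
The 5/64 is divided into 3 equal shares of 5/192 among Catalina, Graciela, Mateo.
Catalina is living and takes 5/192.
Graciela is living and takes 5/192.
Mateo is living and takes 5/192.
Ursula is living and takes 5/64.
Pilar is living and takes 5/32.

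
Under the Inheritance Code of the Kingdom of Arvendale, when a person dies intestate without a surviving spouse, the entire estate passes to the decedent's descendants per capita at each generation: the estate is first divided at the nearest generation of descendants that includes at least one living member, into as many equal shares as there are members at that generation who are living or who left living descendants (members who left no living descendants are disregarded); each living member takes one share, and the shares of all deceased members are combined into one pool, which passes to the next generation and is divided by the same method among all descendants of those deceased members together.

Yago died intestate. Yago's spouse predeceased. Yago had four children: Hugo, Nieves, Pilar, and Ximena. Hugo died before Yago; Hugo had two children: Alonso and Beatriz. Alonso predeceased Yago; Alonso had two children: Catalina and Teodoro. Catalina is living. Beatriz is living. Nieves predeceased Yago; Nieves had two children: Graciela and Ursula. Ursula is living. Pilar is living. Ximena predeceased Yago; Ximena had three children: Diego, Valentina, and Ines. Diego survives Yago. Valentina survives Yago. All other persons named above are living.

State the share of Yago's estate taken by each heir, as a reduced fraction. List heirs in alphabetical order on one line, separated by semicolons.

Beatriz 3/28; Catalina 3/56; Diego 3/28; Graciela 3/28; Ines 3/28; Pilar 1/4; Teodoro 3/56; Ursula 3/28; Valentina 3/28

There is no surviving spouse, so the entire estate passes to Yago's descendants per capita at each generation.
At generation 1 (Hugo, Nieves, Pilar, Ximena) there are 4 shares of (1)/4 = 1/4 each.
Living: Pilar — each takes 1/4.
Deceased: Hugo, Nieves, and Ximena. Their combined 3/4 is pooled and carried to generation 2.
At generation 2 (Alonso, Beatriz, Graciela, Ursula, Diego, Valentina, Ines) there are 7 shares of (3/4)/7 = 3/28 each.
Living: Beatriz, Graciela, Ursula, Diego, Valentina, and Ines — each takes 3/28.
Deceased: Alonso. That 3/28 share is carried to generation 3.
At generation 3 (Catalina, Teodoro) there are 2 shares of (3/28)/2 = 3/56 each.
Living: Catalina and Teodoro — each takes 3/56.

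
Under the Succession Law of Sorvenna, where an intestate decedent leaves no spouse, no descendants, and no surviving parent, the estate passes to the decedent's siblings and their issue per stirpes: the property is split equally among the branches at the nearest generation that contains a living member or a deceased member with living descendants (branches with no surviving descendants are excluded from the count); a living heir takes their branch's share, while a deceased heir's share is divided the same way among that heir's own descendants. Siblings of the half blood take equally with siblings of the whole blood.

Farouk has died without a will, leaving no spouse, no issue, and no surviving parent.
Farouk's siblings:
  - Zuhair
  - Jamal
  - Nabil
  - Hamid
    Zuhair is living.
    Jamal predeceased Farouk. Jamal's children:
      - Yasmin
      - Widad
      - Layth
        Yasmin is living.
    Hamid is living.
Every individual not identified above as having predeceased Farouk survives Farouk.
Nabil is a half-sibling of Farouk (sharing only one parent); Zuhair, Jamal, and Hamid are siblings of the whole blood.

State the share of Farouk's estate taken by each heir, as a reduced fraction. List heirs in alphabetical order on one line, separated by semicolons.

No spouse, descendants, or parent survives, so the estate passes to Farouk's siblings per stirpes.
Half-blood and whole-blood siblings take equally under the stated rule.
The estate is divided into 4 equal shares of 1/4 among Zuhair, Jamal, Nabil, Hamid.
Zuhair is living and takes 1/4.
Jamal predeceased; the 1/4 allotted to Jamal's branch passes to Jamal's issue by representation.
The 1/4 is divided into 3 equal shares of 1/12 among Yasmin, Widad, Layth.
Yasmin is living and takes 1/12.
Widad is living and takes 1/12.
Layth is living and takes 1/12.
Nabil is living and takes 1/4.
Hamid is living and takes 1/4.

Hamid 1/4; Layth 1/12; Nabil 1/4; Widad 1/12; Yasmin 1/12; Zuhair 1/4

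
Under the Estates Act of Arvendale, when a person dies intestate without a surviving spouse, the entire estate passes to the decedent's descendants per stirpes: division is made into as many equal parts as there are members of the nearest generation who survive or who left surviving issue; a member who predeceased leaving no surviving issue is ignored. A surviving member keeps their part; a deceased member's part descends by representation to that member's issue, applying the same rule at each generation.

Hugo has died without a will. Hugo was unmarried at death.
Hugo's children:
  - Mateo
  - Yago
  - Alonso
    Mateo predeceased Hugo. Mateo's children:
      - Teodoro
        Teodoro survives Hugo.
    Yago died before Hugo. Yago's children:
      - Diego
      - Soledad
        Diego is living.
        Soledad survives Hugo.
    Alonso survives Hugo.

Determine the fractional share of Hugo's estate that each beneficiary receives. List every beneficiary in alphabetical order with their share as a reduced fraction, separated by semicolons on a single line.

Alonso 1/3; Diego 1/6; Soledad 1/6; Teodoro 1/3

There is no surviving spouse, so the entire estate passes to Hugo's descendants per stirpes.
The estate is divided into 3 equal shares of 1/3 among Mateo, Yago, Alonso.
Mateo predeceased; the 1/3 allotted to Mateo's branch passes to Mateo's issue by representation.
Teodoro is the sole taker at this level and receives the full 1/3.
Yago predeceased; the 1/3 allotted to Yago's branch passes to Yago's issue by representation.
The 1/3 is divided into 2 equal shares of 1/6 among Diego, Soledad.
Diego is living and takes 1/6.
Soledad is living and takes 1/6.
Alonso is living and takes 1/3.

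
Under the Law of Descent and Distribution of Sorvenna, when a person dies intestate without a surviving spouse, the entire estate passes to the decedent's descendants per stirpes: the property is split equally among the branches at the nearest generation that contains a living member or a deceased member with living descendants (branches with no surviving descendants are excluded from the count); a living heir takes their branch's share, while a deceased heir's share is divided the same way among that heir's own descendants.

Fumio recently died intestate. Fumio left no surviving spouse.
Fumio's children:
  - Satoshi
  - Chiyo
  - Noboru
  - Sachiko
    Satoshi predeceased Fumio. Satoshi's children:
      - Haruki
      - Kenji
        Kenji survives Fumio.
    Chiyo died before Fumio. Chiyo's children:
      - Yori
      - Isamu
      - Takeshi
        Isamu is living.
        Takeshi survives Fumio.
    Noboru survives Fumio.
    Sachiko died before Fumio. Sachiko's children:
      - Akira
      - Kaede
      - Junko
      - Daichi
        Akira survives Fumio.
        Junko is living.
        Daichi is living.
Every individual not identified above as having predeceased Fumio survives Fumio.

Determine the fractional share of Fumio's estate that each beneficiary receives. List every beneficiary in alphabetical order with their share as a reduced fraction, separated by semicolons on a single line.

There is no surviving spouse, so the entire estate passes to Fumio's descendants per stirpes.
The estate is divided into 4 equal shares of 1/4 among Satoshi, Chiyo, Noboru, Sachiko.
Satoshi predeceased; the 1/4 allotted to Satoshi's branch passes to Satoshi's issue by representation.
The 1/4 is divided into 2 equal shares of 1/8 among Haruki, Kenji.
Haruki is living and takes 1/8.
Kenji is living and takes 1/8.
Chiyo predeceased; the 1/4 allotted to Chiyo's branch passes to Chiyo's issue by representation.
The 1/4 is divided into 3 equal shares of 1/12 among Yori, Isamu, Takeshi.
Yori is living and takes 1/12.
Isamu is living and takes 1/12.
Takeshi is living and takes 1/12.
Noboru is living and takes 1/4.
Sachiko predeceased; the 1/4 allotted to Sachiko's branch passes to Sachiko's issue by representation.
The 1/4 is divided into 4 equal shares of 1/16 among Akira, Kaede, Junko, Daichi.
Akira is living and takes 1/16.
Kaede is living and takes 1/16.
Junko is living and takes 1/16.
Daichi is living and takes 1/16.

Akira 1/16; Daichi 1/16; Haruki 1/8; Isamu 1/12; Junko 1/16; Kaede 1/16; Kenji 1/8; Noboru 1/4; Takeshi 1/12; Yori 1/12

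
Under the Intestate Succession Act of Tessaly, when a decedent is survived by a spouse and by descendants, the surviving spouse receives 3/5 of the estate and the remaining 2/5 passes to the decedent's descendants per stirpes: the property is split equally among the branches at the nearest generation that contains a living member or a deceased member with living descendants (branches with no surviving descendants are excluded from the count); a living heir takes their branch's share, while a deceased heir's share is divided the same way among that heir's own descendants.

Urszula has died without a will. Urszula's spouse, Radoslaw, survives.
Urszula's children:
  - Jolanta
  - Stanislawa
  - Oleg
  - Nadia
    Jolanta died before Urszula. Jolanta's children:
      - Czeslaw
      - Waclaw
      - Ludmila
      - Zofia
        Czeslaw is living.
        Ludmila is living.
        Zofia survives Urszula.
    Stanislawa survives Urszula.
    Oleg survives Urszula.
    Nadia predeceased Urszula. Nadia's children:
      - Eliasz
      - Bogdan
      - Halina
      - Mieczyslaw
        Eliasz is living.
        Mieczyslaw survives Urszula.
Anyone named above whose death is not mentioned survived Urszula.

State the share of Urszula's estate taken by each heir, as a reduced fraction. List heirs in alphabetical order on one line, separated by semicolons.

Bogdan 1/40; Czeslaw 1/40; Eliasz 1/40; Halina 1/40; Ludmila 1/40; Mieczyslaw 1/40; Oleg 1/10; Radoslaw 3/5; Stanislawa 1/10; Waclaw 1/40; Zofia 1/40

Radoslaw, as surviving spouse, takes 3/5.
The remaining 2/5 passes to Urszula's descendants per stirpes.
The 2/5 is divided into 4 equal shares of 1/10 among Jolanta, Stanislawa, Oleg, Nadia.
Jolanta predeceased; the 1/10 allotted to Jolanta's branch passes to Jolanta's issue by representation.
The 1/10 is divided into 4 equal shares of 1/40 among Czeslaw, Waclaw, Ludmila, Zofia.
Czeslaw is living and takes 1/40.
Waclaw is living and takes 1/40.
Ludmila is living and takes 1/40.
Zofia is living and takes 1/40.
Stanislawa is living and takes 1/10.
Oleg is living and takes 1/10.
Nadia predeceased; the 1/10 allotted to Nadia's branch passes to Nadia's issue by representation.
The 1/10 is divided into 4 equal shares of 1/40 among Eliasz, Bogdan, Halina, Mieczyslaw.
Eliasz is living and takes 1/40.
Bogdan is living and takes 1/40.
Halina is living and takes 1/40.
Mieczyslaw is living and takes 1/40.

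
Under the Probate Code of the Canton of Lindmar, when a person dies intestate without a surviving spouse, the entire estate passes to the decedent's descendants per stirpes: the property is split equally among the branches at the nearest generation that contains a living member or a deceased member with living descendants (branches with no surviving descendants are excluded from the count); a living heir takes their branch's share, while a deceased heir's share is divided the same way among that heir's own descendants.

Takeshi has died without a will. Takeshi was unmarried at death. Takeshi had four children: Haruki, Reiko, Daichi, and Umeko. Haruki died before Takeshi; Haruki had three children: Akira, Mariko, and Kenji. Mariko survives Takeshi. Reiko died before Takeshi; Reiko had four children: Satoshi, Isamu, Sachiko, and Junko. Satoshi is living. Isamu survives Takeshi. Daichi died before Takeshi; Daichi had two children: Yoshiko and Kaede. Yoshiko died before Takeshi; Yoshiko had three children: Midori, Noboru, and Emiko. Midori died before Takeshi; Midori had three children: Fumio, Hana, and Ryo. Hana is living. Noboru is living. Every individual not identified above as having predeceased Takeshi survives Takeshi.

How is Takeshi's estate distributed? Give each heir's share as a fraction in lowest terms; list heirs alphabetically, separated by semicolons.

Akira 1/12; Emiko 1/24; Fumio 1/72; Hana 1/72; Isamu 1/16; Junko 1/16; Kaede 1/8; Kenji 1/12; Mariko 1/12; Noboru 1/24; Ryo 1/72; Sachiko 1/16; Satoshi 1/16; Umeko 1/4

There is no surviving spouse, so the entire estate passes to Takeshi's descendants per stirpes.
The estate is divided into 4 equal shares of 1/4 among Haruki, Reiko, Daichi, Umeko.
Haruki predeceased; the 1/4 allotted to Haruki's branch passes to Haruki's issue by representation.
The 1/4 is divided into 3 equal shares of 1/12 among Akira, Mariko, Kenji.
Akira is living and takes 1/12.
Mariko is living and takes 1/12.
Kenji is living and takes 1/12.
Reiko predeceased; the 1/4 allotted to Reiko's branch passes to Reiko's issue by representation.
The 1/4 is divided into 4 equal shares of 1/16 among Satoshi, Isamu, Sachiko, Junko.
Satoshi is living and takes 1/16.
Isamu is living and takes 1/16.
Sachiko is living and takes 1/16.
Junko is living and takes 1/16.
Daichi predeceased; the 1/4 allotted to Daichi's branch passes to Daichi's issue by representation.
The 1/4 is divided into 2 equal shares of 1/8 among Yoshiko, Kaede.
Yoshiko predeceased; the 1/8 allotted to Yoshiko's branch passes to Yoshiko's issue by representation.
The 1/8 is divided into 3 equal shares of 1/24 among Midori, Noboru, Emiko.
Midori predeceased; the 1/24 allotted to Midori's branch passes to Midori's issue by representation.
The 1/24 is divided into 3 equal shares of 1/72 among Fumio, Hana, Ryo.
Fumio is living and takes 1/72.
Hana is living and takes 1/72.
Ryo is living and takes 1/72.
Noboru is living and takes 1/24.
Emiko is living and takes 1/24.
Kaede is living and takes 1/8.
Umeko is living and takes 1/4.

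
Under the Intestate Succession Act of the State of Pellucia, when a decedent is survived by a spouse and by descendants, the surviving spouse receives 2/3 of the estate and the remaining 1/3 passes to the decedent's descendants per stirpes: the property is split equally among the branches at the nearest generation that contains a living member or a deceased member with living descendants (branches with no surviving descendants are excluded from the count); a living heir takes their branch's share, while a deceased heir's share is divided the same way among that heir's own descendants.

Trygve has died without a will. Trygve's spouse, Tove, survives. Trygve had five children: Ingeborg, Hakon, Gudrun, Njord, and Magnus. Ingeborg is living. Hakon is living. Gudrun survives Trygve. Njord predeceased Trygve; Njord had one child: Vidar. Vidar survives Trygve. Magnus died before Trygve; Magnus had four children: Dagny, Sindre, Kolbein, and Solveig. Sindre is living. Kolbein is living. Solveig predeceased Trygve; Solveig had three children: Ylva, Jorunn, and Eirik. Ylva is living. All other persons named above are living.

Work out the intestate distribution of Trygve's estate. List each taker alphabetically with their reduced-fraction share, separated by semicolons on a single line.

Dagny 1/60; Eirik 1/180; Gudrun 1/15; Hakon 1/15; Ingeborg 1/15; Jorunn 1/180; Kolbein 1/60; Sindre 1/60; Tove 2/3; Vidar 1/15; Ylva 1/180

Tove, as surviving spouse, takes 2/3.
The remaining 1/3 passes to Trygve's descendants per stirpes.
The 1/3 is divided into 5 equal shares of 1/15 among Ingeborg, Hakon, Gudrun, Njord, Magnus.
Ingeborg is living and takes 1/15.
Hakon is living and takes 1/15.
Gudrun is living and takes 1/15.
Njord predeceased; the 1/15 allotted to Njord's branch passes to Njord's issue by representation.
Vidar is the sole taker at this level and receives the full 1/15.
Magnus predeceased; the 1/15 allotted to Magnus's branch passes to Magnus's issue by representation.
The 1/15 is divided into 4 equal shares of 1/60 among Dagny, Sindre, Kolbein, Solveig.
Dagny is living and takes 1/60.
Sindre is living and takes 1/60.
Kolbein is living and takes 1/60.
Solveig predeceased; the 1/60 allotted to Solveig's branch passes to Solveig's issue by representation.
The 1/60 is divided into 3 equal shares of 1/180 among Ylva, Jorunn, Eirik.
Ylva is living and takes 1/180.
Jorunn is living and takes 1/180.
Eirik is living and takes 1/180.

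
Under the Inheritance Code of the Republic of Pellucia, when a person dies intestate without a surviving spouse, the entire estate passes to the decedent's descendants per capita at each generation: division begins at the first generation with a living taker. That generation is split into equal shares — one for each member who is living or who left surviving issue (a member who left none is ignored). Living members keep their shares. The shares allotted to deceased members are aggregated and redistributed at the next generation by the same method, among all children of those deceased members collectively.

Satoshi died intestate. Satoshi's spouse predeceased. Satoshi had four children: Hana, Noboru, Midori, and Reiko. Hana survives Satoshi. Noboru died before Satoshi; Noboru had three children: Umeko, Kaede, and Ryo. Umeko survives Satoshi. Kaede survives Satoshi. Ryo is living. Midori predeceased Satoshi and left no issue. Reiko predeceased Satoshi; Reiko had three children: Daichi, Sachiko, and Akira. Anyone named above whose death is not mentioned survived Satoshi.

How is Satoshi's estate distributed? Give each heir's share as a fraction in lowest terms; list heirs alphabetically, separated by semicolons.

Akira 1/9; Daichi 1/9; Hana 1/3; Kaede 1/9; Ryo 1/9; Sachiko 1/9; Umeko 1/9

There is no surviving spouse, so the entire estate passes to Satoshi's descendants per capita at each generation.
At generation 1 (Hana, Noboru, Reiko) there are 3 shares of (1)/3 = 1/3 each.
Living: Hana — each takes 1/3.
Deceased: Noboru and Reiko. Their combined 2/3 is pooled and carried to generation 2.
At generation 2 (Umeko, Kaede, Ryo, Daichi, Sachiko, Akira) there are 6 shares of (2/3)/6 = 1/9 each.
Living: Umeko, Kaede, Ryo, Daichi, Sachiko, and Akira — each takes 1/9.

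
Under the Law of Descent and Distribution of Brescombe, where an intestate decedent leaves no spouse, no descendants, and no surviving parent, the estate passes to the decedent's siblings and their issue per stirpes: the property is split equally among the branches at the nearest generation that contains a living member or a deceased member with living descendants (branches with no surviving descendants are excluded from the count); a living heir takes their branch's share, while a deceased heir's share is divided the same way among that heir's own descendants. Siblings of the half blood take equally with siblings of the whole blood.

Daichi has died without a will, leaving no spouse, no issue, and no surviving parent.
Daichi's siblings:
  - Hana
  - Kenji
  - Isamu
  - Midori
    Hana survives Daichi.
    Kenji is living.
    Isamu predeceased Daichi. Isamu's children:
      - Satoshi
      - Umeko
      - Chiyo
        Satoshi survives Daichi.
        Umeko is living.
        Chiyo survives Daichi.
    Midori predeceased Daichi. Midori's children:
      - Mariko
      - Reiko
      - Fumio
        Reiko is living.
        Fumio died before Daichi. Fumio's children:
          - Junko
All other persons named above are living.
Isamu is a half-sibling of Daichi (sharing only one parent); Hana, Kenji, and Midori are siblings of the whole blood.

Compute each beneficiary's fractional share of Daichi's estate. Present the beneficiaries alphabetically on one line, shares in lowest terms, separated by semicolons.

No spouse, descendants, or parent survives, so the estate passes to Daichi's siblings per stirpes.
Half-blood and whole-blood siblings take equally under the stated rule.
The estate is divided into 4 equal shares of 1/4 among Hana, Kenji, Isamu, Midori.
Hana is living and takes 1/4.
Kenji is living and takes 1/4.
Isamu predeceased; the 1/4 allotted to Isamu's branch passes to Isamu's issue by representation.
The 1/4 is divided into 3 equal shares of 1/12 among Satoshi, Umeko, Chiyo.
Satoshi is living and takes 1/12.
Umeko is living and takes 1/12.
Chiyo is living and takes 1/12.
Midori predeceased; the 1/4 allotted to Midori's branch passes to Midori's issue by representation.
The 1/4 is divided into 3 equal shares of 1/12 among Mariko, Reiko, Fumio.
Mariko is living and takes 1/12.
Reiko is living and takes 1/12.
Fumio predeceased; the 1/12 allotted to Fumio's branch passes to Fumio's issue by representation.
Junko is the sole taker at this level and receives the full 1/12.

Chiyo 1/12; Hana 1/4; Junko 1/12; Kenji 1/4; Mariko 1/12; Reiko 1/12; Satoshi 1/12; Umeko 1/12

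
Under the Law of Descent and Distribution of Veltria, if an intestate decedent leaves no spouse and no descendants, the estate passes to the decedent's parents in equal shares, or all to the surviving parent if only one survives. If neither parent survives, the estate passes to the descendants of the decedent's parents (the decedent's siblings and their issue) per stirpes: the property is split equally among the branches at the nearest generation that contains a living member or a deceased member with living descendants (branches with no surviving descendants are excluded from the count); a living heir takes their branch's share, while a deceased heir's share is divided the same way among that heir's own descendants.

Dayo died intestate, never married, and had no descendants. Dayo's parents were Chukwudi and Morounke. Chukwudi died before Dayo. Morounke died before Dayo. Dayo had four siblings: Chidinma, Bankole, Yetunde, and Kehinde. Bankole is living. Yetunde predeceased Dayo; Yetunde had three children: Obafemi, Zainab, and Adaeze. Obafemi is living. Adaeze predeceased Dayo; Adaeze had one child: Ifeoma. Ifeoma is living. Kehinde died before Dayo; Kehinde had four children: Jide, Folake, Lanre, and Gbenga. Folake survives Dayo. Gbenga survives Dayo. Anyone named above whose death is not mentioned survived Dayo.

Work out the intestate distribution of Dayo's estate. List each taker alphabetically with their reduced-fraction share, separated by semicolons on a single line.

Bankole 1/4; Chidinma 1/4; Folake 1/16; Gbenga 1/16; Ifeoma 1/12; Jide 1/16; Lanre 1/16; Obafemi 1/12; Zainab 1/12

Neither parent survives and there are no descendants, so the estate passes to Dayo's siblings and their issue per stirpes.
The estate is divided into 4 equal shares of 1/4 among Chidinma, Bankole, Yetunde, Kehinde.
Chidinma is living and takes 1/4.
Bankole is living and takes 1/4.
Yetunde predeceased; the 1/4 allotted to Yetunde's branch passes to Yetunde's issue by representation.
The 1/4 is divided into 3 equal shares of 1/12 among Obafemi, Zainab, Adaeze.
Obafemi is living and takes 1/12.
Zainab is living and takes 1/12.
Adaeze predeceased; the 1/12 allotted to Adaeze's branch passes to Adaeze's issue by representation.
Ifeoma is the sole taker at this level and receives the full 1/12.
Kehinde predeceased; the 1/4 allotted to Kehinde's branch passes to Kehinde's issue by representation.
The 1/4 is divided into 4 equal shares of 1/16 among Jide, Folake, Lanre, Gbenga.
Jide is living and takes 1/16.
Folake is living and takes 1/16.
Lanre is living and takes 1/16.
Gbenga is living and takes 1/16.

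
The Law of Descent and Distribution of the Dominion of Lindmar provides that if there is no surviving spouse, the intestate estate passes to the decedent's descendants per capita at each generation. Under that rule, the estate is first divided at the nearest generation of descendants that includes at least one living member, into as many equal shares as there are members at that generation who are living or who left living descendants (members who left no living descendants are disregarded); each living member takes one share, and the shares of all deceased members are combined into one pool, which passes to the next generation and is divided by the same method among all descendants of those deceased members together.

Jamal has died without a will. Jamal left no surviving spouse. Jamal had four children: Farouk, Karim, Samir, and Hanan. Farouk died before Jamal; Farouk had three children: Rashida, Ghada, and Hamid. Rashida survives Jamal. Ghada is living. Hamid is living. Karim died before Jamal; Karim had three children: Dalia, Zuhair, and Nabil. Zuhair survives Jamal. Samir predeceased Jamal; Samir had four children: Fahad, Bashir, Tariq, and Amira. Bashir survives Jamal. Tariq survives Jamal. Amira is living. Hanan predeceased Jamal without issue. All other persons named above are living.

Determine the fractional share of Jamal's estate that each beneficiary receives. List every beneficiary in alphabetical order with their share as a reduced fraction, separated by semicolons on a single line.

There is no surviving spouse, so the entire estate passes to Jamal's descendants per capita at each generation.
No one at generation 1 (Farouk, Karim, Samir) is living; moving to the next generation.
At generation 2 (Rashida, Ghada, Hamid, Dalia, Zuhair, Nabil, Fahad, Bashir, Tariq, Amira) there are 10 shares of (1)/10 = 1/10 each.
Living: Rashida, Ghada, Hamid, Dalia, Zuhair, Nabil, Fahad, Bashir, Tariq, and Amira — each takes 1/10.

Amira 1/10; Bashir 1/10; Dalia 1/10; Fahad 1/10; Ghada 1/10; Hamid 1/10; Nabil 1/10; Rashida 1/10; Tariq 1/10; Zuhair 1/10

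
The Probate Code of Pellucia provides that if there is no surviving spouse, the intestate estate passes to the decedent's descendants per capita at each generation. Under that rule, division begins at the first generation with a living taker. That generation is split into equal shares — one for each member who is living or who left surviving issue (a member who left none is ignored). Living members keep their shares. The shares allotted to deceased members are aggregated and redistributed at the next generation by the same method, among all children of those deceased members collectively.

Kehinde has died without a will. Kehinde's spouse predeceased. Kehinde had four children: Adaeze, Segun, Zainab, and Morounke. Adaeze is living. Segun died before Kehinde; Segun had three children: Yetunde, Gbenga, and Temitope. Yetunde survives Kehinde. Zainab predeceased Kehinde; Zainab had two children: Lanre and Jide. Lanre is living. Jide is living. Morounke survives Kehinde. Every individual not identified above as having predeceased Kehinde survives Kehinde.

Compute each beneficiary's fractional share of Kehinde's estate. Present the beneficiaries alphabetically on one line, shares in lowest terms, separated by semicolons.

There is no surviving spouse, so the entire estate passes to Kehinde's descendants per capita at each generation.
At generation 1 (Adaeze, Segun, Zainab, Morounke) there are 4 shares of (1)/4 = 1/4 each.
Living: Adaeze and Morounke — each takes 1/4.
Deceased: Segun and Zainab. Their combined 1/2 is pooled and carried to generation 2.
At generation 2 (Yetunde, Gbenga, Temitope, Lanre, Jide) there are 5 shares of (1/2)/5 = 1/10 each.
Living: Yetunde, Gbenga, Temitope, Lanre, and Jide — each takes 1/10.

Adaeze 1/4; Gbenga 1/10; Jide 1/10; Lanre 1/10; Morounke 1/4; Temitope 1/10; Yetunde 1/10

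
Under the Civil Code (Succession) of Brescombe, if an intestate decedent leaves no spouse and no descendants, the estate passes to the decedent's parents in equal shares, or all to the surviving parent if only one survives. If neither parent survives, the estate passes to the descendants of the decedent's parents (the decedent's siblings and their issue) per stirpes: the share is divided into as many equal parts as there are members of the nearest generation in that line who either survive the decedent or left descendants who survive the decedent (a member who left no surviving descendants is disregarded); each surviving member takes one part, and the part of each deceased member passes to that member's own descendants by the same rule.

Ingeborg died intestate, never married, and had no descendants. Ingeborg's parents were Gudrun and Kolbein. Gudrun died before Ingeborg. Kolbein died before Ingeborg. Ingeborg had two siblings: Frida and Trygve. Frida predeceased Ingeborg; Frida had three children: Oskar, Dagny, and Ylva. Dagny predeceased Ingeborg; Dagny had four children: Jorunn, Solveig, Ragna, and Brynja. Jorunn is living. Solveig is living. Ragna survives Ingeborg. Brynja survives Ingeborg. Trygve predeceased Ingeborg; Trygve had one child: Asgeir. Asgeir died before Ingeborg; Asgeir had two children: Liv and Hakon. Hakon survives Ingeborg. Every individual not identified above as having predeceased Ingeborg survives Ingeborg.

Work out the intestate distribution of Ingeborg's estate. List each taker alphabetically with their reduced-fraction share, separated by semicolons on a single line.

Neither parent survives and there are no descendants, so the estate passes to Ingeborg's siblings and their issue per stirpes.
The estate is divided into 2 equal shares of 1/2 among Frida, Trygve.
Frida predeceased; the 1/2 allotted to Frida's branch passes to Frida's issue by representation.
The 1/2 is divided into 3 equal shares of 1/6 among Oskar, Dagny, Ylva.
Oskar is living and takes 1/6.
Dagny predeceased; the 1/6 allotted to Dagny's branch passes to Dagny's issue by representation.
The 1/6 is divided into 4 equal shares of 1/24 among Jorunn, Solveig, Ragna, Brynja.
Jorunn is living and takes 1/24.
Solveig is living and takes 1/24.
Ragna is living and takes 1/24.
Brynja is living and takes 1/24.
Ylva is living and takes 1/6.
Trygve predeceased; the 1/2 allotted to Trygve's branch passes to Trygve's issue by representation.
Asgeir's line is the sole branch at this level, so the full 1/2 passes to Asgeir's issue by representation.
The 1/2 is divided into 2 equal shares of 1/4 among Liv, Hakon.
Liv is living and takes 1/4.
Hakon is living and takes 1/4.

Brynja 1/24; Hakon 1/4; Jorunn 1/24; Liv 1/4; Oskar 1/6; Ragna 1/24; Solveig 1/24; Ylva 1/6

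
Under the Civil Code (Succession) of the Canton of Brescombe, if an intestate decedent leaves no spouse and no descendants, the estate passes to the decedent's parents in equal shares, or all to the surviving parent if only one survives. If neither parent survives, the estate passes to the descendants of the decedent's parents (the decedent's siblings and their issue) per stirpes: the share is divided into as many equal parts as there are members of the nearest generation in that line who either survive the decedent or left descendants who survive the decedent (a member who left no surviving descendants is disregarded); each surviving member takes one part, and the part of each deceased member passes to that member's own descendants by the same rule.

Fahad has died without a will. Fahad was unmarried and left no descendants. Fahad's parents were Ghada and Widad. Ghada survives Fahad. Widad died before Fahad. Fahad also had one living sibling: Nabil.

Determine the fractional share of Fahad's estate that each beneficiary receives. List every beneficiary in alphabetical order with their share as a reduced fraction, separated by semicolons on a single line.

Ghada 1

Only one parent, Ghada, survives, so Ghada takes the entire estate. The siblings take nothing because a surviving parent has priority.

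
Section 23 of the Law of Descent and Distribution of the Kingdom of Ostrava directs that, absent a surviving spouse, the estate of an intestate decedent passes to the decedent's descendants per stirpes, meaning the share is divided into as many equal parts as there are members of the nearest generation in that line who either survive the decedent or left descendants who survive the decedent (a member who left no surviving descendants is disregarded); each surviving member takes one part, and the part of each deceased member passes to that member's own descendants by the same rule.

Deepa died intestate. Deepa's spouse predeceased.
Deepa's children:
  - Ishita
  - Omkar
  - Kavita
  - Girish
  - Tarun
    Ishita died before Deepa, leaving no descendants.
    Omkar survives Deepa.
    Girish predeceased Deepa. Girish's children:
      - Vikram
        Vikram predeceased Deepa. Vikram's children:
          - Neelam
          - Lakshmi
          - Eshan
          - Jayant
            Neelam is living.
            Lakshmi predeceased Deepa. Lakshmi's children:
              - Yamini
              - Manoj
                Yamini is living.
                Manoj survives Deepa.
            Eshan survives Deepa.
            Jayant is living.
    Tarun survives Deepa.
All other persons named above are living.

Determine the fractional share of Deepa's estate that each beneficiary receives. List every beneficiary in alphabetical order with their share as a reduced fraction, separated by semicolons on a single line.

There is no surviving spouse, so the entire estate passes to Deepa's descendants per stirpes.
Ishita left no surviving issue, so that branch lapses and is disregarded.
The estate is divided into 4 equal shares of 1/4 among Omkar, Kavita, Girish, Tarun.
Omkar is living and takes 1/4.
Kavita is living and takes 1/4.
Girish predeceased; the 1/4 allotted to Girish's branch passes to Girish's issue by representation.
Vikram's line is the sole branch at this level, so the full 1/4 passes to Vikram's issue by representation.
The 1/4 is divided into 4 equal shares of 1/16 among Neelam, Lakshmi, Eshan, Jayant.
Neelam is living and takes 1/16.
Lakshmi predeceased; the 1/16 allotted to Lakshmi's branch passes to Lakshmi's issue by representation.
The 1/16 is divided into 2 equal shares of 1/32 among Yamini, Manoj.
Yamini is living and takes 1/32.
Manoj is living and takes 1/32.
Eshan is living and takes 1/16.
Jayant is living and takes 1/16.
Tarun is living and takes 1/4.

Eshan 1/16; Jayant 1/16; Kavita 1/4; Manoj 1/32; Neelam 1/16; Omkar 1/4; Tarun 1/4; Yamini 1/32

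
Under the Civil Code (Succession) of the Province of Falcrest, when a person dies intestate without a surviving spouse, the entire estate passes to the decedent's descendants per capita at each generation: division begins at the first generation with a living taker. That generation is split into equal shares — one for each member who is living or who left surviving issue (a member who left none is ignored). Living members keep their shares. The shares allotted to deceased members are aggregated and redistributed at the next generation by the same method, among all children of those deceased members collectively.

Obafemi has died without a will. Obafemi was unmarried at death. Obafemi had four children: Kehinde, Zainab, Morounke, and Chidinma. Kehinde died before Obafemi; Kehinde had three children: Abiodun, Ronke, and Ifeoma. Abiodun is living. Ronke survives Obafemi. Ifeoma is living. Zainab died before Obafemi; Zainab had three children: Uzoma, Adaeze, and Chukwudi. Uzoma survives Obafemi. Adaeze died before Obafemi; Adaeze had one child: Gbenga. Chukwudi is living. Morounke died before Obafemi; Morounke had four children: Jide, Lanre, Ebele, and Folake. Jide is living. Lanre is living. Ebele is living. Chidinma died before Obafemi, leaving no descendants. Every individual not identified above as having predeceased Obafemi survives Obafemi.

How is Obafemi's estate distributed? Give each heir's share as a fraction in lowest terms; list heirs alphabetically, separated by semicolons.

There is no surviving spouse, so the entire estate passes to Obafemi's descendants per capita at each generation.
No one at generation 1 (Kehinde, Zainab, Morounke) is living; moving to the next generation.
At generation 2 (Abiodun, Ronke, Ifeoma, Uzoma, Adaeze, Chukwudi, Jide, Lanre, Ebele, Folake) there are 10 shares of (1)/10 = 1/10 each.
Living: Abiodun, Ronke, Ifeoma, Uzoma, Chukwudi, Jide, Lanre, Ebele, and Folake — each takes 1/10.
Deceased: Adaeze. That 1/10 share is carried to generation 3.
At generation 3 (Gbenga) there are 1 shares of (1/10)/1 = 1/10 each.
Living: Gbenga — each takes 1/10.

Abiodun 1/10; Chukwudi 1/10; Ebele 1/10; Folake 1/10; Gbenga 1/10; Ifeoma 1/10; Jide 1/10; Lanre 1/10; Ronke 1/10; Uzoma 1/10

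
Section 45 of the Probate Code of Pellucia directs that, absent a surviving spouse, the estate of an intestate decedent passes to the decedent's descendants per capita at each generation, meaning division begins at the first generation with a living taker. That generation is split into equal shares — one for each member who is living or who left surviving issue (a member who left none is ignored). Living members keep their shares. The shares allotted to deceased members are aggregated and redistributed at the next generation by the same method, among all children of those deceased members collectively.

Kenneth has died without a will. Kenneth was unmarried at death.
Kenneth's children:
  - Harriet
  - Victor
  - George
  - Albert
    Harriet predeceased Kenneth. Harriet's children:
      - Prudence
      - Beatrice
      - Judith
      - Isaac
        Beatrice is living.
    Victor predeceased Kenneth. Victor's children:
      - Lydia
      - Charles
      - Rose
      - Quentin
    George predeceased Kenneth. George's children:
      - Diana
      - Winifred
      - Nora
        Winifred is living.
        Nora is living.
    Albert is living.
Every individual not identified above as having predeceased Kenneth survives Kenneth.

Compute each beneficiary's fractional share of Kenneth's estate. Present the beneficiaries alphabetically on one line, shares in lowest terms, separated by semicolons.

There is no surviving spouse, so the entire estate passes to Kenneth's descendants per capita at each generation.
At generation 1 (Harriet, Victor, George, Albert) there are 4 shares of (1)/4 = 1/4 each.
Living: Albert — each takes 1/4.
Deceased: Harriet, Victor, and George. Their combined 3/4 is pooled and carried to generation 2.
At generation 2 (Prudence, Beatrice, Judith, Isaac, Lydia, Charles, Rose, Quentin, Diana, Winifred, Nora) there are 11 shares of (3/4)/11 = 3/44 each.
Living: Prudence, Beatrice, Judith, Isaac, Lydia, Charles, Rose, Quentin, Diana, Winifred, and Nora — each takes 3/44.

Albert 1/4; Beatrice 3/44; Charles 3/44; Diana 3/44; Isaac 3/44; Judith 3/44; Lydia 3/44; Nora 3/44; Prudence 3/44; Quentin 3/44; Rose 3/44; Winifred 3/44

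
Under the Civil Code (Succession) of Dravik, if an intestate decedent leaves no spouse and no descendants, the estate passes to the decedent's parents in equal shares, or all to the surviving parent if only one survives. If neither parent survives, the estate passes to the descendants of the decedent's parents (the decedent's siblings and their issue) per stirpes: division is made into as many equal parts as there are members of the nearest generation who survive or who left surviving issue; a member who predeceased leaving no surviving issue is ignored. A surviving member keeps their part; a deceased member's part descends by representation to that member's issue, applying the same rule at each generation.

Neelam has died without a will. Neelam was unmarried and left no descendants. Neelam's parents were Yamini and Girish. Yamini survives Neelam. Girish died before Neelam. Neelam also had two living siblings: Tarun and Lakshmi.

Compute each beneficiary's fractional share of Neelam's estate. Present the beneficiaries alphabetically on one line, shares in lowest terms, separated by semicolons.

Only one parent, Yamini, survives, so Yamini takes the entire estate. The siblings take nothing because a surviving parent has priority.

Yamini 1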